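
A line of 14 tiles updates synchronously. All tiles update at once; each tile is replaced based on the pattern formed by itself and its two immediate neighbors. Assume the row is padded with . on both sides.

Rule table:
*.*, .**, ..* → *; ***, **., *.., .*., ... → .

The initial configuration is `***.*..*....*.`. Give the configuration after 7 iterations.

iteration 1: *..*..*....*..
iteration 2: ..*..*....*...
iteration 3: .*..*....*....
iteration 4: *..*....*.....
iteration 5: ..*....*......
iteration 6: .*....*.......
iteration 7: *....*........

*....*........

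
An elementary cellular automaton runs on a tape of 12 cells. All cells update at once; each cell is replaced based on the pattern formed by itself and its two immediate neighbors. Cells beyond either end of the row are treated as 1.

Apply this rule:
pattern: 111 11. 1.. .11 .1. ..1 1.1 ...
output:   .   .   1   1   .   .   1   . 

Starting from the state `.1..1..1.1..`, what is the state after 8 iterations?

1.1..1..1.1.
.1.1..1..1.1
1.1.1..1..11
.1.1.1..1.1.
1.1.1.1..1.1
.1.1.1.1..11
1.1.1.1.1.1.
.1.1.1.1.1.1

.1.1.1.1.1.1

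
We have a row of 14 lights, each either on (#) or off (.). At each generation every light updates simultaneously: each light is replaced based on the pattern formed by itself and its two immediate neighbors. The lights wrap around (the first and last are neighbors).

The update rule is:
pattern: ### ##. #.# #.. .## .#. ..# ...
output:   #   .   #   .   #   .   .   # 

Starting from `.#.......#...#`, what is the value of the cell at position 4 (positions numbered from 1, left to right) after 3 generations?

#..#####...#..
...####..#....
##.###.....###
position 4 holds #

#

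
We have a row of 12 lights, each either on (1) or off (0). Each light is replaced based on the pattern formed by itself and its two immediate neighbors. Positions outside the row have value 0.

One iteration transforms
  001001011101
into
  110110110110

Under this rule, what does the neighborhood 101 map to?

1

At position 6 the neighborhood is 101; the next row has 1 there.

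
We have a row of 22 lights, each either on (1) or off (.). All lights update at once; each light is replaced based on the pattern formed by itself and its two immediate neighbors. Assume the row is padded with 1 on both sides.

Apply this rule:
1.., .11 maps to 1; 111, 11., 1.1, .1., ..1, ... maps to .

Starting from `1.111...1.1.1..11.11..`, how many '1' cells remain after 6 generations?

5

generation 1: ..1..1.......1.1..1.1.
generation 2: 1..1..1.........1.....
generation 3: .1..1..1.........1....
generation 4: ..1..1..1.........1...
generation 5: 1..1..1..1.........1..
generation 6: .1..1..1..1.........1.
count of 1: 5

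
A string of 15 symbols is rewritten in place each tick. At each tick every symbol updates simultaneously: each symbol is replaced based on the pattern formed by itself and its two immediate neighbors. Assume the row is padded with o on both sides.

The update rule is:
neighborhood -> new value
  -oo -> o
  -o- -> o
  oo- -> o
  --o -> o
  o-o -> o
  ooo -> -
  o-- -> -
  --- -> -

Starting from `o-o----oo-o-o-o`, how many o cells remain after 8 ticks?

ooo---ooooooooo
--o--oo--------
-oo-ooo-------o
ooooo-o------oo
----ooo-----oo-
---oo-o----oooo
--ooooo---oo---
-oo---o--ooo--o
count of o: 7

7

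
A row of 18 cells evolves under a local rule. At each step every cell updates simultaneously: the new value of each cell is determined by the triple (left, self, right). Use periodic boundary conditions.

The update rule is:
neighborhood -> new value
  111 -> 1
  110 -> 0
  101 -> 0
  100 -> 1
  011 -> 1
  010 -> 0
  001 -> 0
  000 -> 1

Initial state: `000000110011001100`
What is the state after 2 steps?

111110101010101011
111100000000000011

111100000000000011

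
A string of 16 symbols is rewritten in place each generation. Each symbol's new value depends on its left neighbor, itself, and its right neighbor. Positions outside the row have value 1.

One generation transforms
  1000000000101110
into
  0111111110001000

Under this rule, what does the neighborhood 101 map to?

At position 11 the neighborhood is 101; the next row has 0 there.

0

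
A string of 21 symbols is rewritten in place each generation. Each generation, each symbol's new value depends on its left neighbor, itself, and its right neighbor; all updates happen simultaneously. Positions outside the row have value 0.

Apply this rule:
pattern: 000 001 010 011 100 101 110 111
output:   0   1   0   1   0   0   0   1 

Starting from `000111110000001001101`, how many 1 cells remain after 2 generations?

001111100000010011000
011111000000100110000
count of 1: 8

8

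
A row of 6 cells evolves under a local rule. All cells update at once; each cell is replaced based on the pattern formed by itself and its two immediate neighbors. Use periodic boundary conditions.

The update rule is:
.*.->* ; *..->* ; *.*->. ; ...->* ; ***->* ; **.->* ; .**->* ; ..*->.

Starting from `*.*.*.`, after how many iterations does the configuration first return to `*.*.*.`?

*.*.*.

1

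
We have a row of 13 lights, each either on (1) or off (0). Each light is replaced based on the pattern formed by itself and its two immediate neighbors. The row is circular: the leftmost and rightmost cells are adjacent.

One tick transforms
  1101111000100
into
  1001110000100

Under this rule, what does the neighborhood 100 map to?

At position 7 the neighborhood is 100; the next row has 0 there.

0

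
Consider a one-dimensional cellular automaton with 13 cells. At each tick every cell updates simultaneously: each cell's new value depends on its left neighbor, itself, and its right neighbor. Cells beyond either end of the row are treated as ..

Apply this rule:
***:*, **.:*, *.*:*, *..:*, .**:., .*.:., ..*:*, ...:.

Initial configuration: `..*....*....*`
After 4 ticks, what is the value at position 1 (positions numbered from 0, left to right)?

.

tick 1: .*.*..*.*..*.
tick 2: *.*.**.*.**.*
tick 3: .*.*.**.*.**.
tick 4: *.*.*.**.*.**
position 1 holds .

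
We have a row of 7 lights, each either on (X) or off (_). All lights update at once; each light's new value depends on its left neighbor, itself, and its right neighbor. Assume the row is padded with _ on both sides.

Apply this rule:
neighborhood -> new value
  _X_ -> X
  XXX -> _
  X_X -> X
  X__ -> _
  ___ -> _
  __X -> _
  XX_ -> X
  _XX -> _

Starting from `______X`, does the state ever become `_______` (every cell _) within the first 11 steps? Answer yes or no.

______X  (fixed point — unchanged through step 11)
step 11 is ______X, still not uniform _

no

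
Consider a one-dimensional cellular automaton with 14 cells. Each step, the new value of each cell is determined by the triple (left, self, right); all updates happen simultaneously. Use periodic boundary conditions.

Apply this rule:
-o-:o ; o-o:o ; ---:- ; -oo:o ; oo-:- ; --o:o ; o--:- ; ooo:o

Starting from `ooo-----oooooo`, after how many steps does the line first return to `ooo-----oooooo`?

14

step 1: oo-----ooooooo
step 2: o-----oooooooo
step 3: -----ooooooooo
step 4: ----ooooooooo-
step 5: ---ooooooooo--
step 6: --ooooooooo---
step 7: -ooooooooo----
step 8: ooooooooo-----
step 9: oooooooo-----o
step 10: ooooooo-----oo
step 11: oooooo-----ooo
step 12: ooooo-----oooo
step 13: oooo-----ooooo
step 14: ooo-----oooooo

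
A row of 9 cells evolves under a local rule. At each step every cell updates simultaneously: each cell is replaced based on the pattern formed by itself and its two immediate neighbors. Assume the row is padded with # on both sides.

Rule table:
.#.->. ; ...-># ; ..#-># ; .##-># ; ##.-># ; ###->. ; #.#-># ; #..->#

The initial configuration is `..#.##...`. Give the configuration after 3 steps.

##.######
.###.....
##.######

##.######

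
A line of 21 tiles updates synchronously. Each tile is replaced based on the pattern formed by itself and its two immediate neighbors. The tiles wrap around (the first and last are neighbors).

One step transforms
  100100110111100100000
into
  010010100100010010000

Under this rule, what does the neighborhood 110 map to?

0

At position 7 the neighborhood is 110; the next row has 0 there.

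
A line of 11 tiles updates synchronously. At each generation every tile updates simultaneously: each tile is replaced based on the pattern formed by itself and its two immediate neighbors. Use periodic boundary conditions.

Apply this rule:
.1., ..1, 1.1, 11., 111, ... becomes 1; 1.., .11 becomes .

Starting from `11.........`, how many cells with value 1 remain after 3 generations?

10

generation 1: .1.11111111
generation 2: 111.1111111
generation 3: 1111.111111
count of 1: 10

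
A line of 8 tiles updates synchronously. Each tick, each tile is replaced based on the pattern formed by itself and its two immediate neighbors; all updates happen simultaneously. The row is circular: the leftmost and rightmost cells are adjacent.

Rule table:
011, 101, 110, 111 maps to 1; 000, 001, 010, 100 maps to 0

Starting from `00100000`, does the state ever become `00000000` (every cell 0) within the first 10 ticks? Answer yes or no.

00000000
all cells are 0 at tick 1

yes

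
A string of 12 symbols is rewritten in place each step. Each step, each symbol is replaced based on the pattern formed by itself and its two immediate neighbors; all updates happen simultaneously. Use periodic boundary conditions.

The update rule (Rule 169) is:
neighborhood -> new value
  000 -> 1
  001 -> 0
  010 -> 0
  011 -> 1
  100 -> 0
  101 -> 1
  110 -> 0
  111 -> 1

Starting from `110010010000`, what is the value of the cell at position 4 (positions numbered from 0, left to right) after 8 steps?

100000000110
001111110101
001111101010
101111010100
011110101000
011101010011
111010100010
110101001001
position 4 holds 0

0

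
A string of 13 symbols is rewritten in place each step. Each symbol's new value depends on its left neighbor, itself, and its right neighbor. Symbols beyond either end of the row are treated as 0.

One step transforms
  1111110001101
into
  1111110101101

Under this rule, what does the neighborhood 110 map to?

At position 5 the neighborhood is 110; the next row has 1 there.

1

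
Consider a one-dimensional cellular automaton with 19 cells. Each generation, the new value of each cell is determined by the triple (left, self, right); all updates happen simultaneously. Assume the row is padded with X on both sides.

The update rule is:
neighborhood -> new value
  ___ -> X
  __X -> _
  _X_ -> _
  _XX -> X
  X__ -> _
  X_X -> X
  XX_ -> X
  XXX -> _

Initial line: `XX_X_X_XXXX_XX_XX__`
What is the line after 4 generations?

_XX_X_XX__XXXXXXX__
XXXX_XXX__X_____X__
___XXX_X____XXX____
_X_X_XX__XX_X_X_XX_

_X_X_XX__XX_X_X_XX_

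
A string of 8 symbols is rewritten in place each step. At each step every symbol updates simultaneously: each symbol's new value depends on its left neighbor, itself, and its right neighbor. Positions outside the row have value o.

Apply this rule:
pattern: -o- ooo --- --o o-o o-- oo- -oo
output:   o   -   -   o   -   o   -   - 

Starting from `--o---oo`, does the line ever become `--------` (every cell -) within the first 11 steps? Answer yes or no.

yes

oooo-o--
-----ooo
o---o---
-o-ooo-o
-o------
-oo----o
---o--o-
o-ooooo-
--------
all cells are - at step 9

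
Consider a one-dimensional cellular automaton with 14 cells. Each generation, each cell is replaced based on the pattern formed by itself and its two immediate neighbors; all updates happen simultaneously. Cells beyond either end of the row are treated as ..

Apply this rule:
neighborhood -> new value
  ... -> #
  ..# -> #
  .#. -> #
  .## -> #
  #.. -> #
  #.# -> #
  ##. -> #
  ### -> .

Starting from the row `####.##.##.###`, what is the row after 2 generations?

####.......###

#..#########.#
####.......###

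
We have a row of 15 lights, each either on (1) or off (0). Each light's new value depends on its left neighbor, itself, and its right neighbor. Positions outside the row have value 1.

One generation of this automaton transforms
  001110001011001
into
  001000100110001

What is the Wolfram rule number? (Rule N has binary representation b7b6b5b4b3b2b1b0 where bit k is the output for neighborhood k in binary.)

position 3: 111 → 0  (bit 7 = 0)
position 4: 110 → 0  (bit 6 = 0)
position 9: 101 → 1  (bit 5 = 1)
position 0: 100 → 0  (bit 4 = 0)
position 2: 011 → 1  (bit 3 = 1)
position 8: 010 → 0  (bit 2 = 0)
position 1: 001 → 0  (bit 1 = 0)
position 6: 000 → 1  (bit 0 = 1)
bits b7..b0 = 00101001 = 41

41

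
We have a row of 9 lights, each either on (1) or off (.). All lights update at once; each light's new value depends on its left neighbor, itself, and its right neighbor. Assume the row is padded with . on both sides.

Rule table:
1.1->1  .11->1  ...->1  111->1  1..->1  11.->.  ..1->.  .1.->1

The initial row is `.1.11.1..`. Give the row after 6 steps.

.111.11.1

step 1: .111.1111
step 2: .11.1111.
step 3: .1.1111.1
step 4: .11111.11
step 5: .1111.11.
step 6: .111.11.1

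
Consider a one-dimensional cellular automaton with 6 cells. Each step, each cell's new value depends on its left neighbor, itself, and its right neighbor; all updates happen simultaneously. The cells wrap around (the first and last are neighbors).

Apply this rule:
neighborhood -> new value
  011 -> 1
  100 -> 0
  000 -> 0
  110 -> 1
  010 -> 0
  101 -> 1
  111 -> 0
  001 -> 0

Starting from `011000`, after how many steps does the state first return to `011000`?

1

011000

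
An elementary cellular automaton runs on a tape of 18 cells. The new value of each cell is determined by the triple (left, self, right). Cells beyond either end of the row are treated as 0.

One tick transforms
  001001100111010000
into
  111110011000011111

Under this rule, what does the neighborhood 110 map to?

0

At position 6 the neighborhood is 110; the next row has 0 there.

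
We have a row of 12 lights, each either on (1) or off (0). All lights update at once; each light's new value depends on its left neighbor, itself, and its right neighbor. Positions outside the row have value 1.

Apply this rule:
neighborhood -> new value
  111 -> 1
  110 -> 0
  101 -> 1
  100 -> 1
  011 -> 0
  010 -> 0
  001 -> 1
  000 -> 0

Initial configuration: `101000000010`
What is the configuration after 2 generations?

101010001010

010100000101
101010001010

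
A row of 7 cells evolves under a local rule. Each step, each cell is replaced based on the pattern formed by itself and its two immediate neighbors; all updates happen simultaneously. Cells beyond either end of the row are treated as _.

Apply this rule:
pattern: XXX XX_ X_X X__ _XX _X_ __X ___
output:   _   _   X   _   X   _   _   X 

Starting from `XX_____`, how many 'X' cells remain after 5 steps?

X__XXXX
___X___
XX___XX
X__X_X_
____X__
count of X: 1

1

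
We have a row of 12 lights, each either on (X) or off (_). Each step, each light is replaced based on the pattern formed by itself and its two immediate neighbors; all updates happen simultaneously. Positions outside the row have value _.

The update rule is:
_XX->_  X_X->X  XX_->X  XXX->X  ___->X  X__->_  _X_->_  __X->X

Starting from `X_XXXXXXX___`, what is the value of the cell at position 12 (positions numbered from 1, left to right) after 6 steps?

step 1: _X_XXXXXX_XX
step 2: X_X_XXXXXX_X
step 3: _X_X_XXXXXX_
step 4: X_X_X_XXXXX_
step 5: _X_X_X_XXXX_
step 6: X_X_X_X_XXX_
position 12 holds _

_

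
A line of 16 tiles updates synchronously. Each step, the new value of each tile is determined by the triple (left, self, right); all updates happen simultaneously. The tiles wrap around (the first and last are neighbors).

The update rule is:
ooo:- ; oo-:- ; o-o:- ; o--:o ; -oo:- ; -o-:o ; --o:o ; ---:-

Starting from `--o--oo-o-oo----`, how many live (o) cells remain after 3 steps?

6

-oooo---o---o---
o----o-ooo-ooo--
oo--oo--------oo
count of o: 6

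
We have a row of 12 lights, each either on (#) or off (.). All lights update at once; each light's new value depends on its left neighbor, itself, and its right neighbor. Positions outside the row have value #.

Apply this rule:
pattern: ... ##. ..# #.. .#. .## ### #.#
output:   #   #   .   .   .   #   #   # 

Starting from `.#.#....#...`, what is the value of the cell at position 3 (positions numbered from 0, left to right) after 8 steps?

step 1: #.#..##...#.
step 2: ##...##.#..#
step 3: ##.#.###...#
step 4: ###.####.#.#
step 5: #########.##
step 6: ############
step 7: ############  (fixed point — unchanged through step 8)
position 3 holds #

#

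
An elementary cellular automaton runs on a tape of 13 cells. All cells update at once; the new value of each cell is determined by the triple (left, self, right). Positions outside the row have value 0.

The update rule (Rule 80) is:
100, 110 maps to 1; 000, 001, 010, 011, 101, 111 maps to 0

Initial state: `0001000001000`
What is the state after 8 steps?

0000000000010

0000100000100
0000010000010
0000001000001
0000000100000
0000000010000
0000000001000
0000000000100
0000000000010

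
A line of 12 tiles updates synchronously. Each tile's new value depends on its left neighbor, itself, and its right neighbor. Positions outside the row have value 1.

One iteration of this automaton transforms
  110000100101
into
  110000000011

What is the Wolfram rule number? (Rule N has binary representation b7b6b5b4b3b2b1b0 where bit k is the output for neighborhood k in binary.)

position 0: 111 → 1  (bit 7 = 1)
position 1: 110 → 1  (bit 6 = 1)
position 10: 101 → 1  (bit 5 = 1)
position 2: 100 → 0  (bit 4 = 0)
position 11: 011 → 1  (bit 3 = 1)
position 6: 010 → 0  (bit 2 = 0)
position 5: 001 → 0  (bit 1 = 0)
position 3: 000 → 0  (bit 0 = 0)
bits b7..b0 = 11101000 = 232

232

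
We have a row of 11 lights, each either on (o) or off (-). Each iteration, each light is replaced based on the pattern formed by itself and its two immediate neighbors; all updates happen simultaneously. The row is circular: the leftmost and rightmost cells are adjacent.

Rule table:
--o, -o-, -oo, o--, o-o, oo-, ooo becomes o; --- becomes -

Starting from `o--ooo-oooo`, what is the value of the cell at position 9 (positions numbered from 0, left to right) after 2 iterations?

ooooooooooo
ooooooooooo
position 9 holds o

o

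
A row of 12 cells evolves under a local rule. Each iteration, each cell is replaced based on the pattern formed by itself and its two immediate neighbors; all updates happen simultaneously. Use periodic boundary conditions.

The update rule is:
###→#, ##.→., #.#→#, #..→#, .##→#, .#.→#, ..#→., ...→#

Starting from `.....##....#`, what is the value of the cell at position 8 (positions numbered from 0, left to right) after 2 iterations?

#

####.#.###.#
###.#####.##
position 8 holds #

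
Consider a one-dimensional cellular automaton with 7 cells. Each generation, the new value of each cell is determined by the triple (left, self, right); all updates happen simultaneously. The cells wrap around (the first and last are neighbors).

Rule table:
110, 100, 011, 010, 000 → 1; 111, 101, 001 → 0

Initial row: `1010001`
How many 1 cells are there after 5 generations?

4

generation 1: 1011101
generation 2: 1010101
generation 3: 1010101  (fixed point — unchanged through generation 5)
count of 1: 4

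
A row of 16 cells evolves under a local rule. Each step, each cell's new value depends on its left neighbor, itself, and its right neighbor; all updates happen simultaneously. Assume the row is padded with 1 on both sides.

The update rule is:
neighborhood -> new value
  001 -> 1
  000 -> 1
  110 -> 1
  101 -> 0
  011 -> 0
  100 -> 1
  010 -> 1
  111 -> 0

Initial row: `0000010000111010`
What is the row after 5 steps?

1111111100001010

1111111111001010
0000000001111010
1111111110001010
0000000011111010
1111111100001010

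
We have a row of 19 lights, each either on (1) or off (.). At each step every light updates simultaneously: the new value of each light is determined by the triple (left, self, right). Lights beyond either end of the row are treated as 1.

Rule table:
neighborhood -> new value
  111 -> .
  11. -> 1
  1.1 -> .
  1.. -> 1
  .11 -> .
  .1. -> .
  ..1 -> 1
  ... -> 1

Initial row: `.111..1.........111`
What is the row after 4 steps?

...111.111111111...
111..1.........1111
..111.111111111....
11..1.........11111

11..1.........11111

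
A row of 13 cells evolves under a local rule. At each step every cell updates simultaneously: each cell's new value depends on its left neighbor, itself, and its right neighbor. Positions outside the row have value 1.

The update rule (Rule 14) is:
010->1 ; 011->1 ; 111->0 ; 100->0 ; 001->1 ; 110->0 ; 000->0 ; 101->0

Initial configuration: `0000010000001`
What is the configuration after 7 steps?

0100011001100

0000110000011
0001100000110
0011000001100
0110000011001
0100000110011
0100001100110
0100011001100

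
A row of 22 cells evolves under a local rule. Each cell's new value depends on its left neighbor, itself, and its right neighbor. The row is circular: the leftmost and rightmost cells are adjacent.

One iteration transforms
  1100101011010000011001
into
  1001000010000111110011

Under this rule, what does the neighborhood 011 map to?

At position 8 the neighborhood is 011; the next row has 1 there.

1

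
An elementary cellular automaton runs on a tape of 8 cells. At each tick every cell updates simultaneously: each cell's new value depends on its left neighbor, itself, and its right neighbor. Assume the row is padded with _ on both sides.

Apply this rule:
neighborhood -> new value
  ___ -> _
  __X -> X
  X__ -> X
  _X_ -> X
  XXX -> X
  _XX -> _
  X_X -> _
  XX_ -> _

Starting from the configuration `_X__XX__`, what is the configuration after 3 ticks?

X____XX_

XXXX__X_
_XX_XXXX
X____XX_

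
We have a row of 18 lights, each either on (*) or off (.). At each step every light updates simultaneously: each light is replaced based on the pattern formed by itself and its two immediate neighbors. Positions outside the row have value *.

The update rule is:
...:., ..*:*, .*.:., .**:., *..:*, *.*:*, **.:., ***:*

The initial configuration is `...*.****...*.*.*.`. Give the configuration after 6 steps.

.*.*.*..*.*.*.*.*.

*.*.*.**.*.*.*.*.*
.*.*.*..*.*.*.*.*.
*.*.*.**.*.*.*.*.*  (repeats step 1; period 2)
step 6: .*.*.*..*.*.*.*.*.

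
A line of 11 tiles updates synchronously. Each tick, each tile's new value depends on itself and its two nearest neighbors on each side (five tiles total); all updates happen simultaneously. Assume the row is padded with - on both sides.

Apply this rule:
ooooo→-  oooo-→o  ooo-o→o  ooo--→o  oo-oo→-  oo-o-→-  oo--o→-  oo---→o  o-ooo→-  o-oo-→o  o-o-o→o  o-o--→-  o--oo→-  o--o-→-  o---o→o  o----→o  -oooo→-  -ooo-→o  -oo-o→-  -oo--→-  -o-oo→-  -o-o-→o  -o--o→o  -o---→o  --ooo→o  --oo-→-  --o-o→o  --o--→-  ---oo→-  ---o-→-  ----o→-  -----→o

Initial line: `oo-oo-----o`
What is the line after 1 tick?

---o-ooo---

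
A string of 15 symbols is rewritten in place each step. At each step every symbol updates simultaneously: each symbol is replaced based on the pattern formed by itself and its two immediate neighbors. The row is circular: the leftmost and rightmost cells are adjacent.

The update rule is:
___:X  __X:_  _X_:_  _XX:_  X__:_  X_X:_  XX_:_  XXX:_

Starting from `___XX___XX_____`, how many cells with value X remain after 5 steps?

7

step 1: XX____X____XXXX
step 2: ___XX___XX_____  (repeats step 0; period 2)
step 5: XX____X____XXXX
count of X: 7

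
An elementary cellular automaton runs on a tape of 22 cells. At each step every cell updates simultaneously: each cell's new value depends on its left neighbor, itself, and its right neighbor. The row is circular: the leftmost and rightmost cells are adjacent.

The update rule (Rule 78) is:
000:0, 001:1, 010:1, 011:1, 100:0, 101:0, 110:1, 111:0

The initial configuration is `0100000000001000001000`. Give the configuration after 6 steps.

step 1: 1100000000011000011000
step 2: 1100000000111000111001
step 3: 0100000001101001101011
step 4: 0100000011101011101011
step 5: 0100000110101010101011
step 6: 0100001110101010101011

0100001110101010101011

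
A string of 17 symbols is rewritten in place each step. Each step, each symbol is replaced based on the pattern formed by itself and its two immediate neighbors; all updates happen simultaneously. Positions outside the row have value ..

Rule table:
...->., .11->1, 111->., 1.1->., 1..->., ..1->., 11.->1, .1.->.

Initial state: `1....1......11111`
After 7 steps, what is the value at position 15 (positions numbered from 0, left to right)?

step 1: ............1...1
step 2: .................
step 3: .................  (fixed point — unchanged through step 7)
position 15 holds .

.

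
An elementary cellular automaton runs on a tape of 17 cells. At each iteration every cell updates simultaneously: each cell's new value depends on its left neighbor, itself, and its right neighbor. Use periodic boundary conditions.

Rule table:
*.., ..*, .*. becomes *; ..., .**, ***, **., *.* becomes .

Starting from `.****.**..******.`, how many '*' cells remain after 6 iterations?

8

iteration 1: *.......**......*
iteration 2: .*.....*..*....*.
iteration 3: ***...******..***
iteration 4: ...*.*......**...
iteration 5: ..**.**....*..*..
iteration 6: .*.....*..******.
count of *: 8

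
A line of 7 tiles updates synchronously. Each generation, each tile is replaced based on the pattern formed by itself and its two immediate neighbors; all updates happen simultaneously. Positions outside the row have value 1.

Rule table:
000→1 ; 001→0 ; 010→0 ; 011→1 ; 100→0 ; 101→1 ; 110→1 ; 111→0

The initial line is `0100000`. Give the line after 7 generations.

1001110
1001011
1000110
1010111
1101100
0111100
1100100

1100100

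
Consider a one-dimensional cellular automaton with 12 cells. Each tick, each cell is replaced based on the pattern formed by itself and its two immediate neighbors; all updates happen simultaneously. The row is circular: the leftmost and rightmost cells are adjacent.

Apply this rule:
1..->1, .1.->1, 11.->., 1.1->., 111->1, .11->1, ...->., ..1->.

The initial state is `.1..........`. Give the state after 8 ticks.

.1.1.1.1.1..

.11.........
.1.1........
.1.11.......
.1.1.1......
.1.1.11.....
.1.1.1.1....
.1.1.1.11...
.1.1.1.1.1..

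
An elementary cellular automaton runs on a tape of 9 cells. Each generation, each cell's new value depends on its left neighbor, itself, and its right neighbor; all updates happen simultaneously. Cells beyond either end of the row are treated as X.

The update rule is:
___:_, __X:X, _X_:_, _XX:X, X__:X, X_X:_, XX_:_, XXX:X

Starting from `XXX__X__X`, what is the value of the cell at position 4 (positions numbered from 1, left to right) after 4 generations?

_

XX_XX_XXX
X__X__XXX
_XX_XXXXX
_X__XXXXX
position 4 holds _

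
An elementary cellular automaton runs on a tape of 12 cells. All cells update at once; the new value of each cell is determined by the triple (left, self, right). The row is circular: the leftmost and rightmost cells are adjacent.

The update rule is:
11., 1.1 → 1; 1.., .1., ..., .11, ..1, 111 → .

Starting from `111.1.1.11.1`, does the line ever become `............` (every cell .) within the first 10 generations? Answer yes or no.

..11.1.1.11.
...11.1.1.1.
....11.1.1..
.....11.1...
......11....
.......1....
............
all cells are . at generation 7

yes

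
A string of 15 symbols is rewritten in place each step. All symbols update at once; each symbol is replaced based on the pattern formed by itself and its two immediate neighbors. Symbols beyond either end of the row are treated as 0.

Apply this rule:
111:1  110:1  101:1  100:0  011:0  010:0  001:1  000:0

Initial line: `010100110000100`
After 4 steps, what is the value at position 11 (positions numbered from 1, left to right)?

0

step 1: 101001010001000
step 2: 010010100010000
step 3: 100101000100000
step 4: 001010001000000
position 11 holds 0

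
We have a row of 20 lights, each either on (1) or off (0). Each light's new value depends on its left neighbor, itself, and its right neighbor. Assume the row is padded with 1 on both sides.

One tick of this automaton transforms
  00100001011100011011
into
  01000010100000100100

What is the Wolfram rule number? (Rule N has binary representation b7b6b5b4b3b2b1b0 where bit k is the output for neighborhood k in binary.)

position 10: 111 → 0  (bit 7 = 0)
position 11: 110 → 0  (bit 6 = 0)
position 8: 101 → 1  (bit 5 = 1)
position 0: 100 → 0  (bit 4 = 0)
position 9: 011 → 0  (bit 3 = 0)
position 2: 010 → 0  (bit 2 = 0)
position 1: 001 → 1  (bit 1 = 1)
position 4: 000 → 0  (bit 0 = 0)
bits b7..b0 = 00100010 = 34

34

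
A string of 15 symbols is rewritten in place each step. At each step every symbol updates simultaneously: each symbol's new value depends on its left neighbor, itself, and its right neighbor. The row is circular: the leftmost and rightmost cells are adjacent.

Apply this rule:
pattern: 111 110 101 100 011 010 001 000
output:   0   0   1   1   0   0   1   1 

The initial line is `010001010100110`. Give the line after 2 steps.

101110101011001
010001010100110

010001010100110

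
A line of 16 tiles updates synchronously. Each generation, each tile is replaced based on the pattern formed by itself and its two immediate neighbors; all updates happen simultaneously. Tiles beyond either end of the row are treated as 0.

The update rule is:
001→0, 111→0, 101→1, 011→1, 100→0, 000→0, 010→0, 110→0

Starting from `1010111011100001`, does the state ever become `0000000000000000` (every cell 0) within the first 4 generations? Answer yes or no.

0101100110000000
0011000100000000
0010000000000000
0000000000000000
all cells are 0 at generation 4

yes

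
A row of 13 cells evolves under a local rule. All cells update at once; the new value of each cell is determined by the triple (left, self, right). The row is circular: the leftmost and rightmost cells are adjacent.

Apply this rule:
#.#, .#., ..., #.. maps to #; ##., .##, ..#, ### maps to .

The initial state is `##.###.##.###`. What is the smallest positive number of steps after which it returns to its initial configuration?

26

..#...#..#...
#.###.##.####
.#...#..#....
.###.##.#####
#...#..#.....
###.##.#####.
...#..#.....#
##.##.#####.#
..#..#.....#.
#.##.#####.##
.#..#.....#..
.##.#####.###
#..#.....#...
##.#####.###.
..#.....#...#
#.#####.###.#
.#.....#...#.
.#####.###.##
#.....#...#..
#####.###.##.
.....#...#..#
####.###.##.#
....#...#..#.
###.###.##.##
...#...#..#..
##.###.##.###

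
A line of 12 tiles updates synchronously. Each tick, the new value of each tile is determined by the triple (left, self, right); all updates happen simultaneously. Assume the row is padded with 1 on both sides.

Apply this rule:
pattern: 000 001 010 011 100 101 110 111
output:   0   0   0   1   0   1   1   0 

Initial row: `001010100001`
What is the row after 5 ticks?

000101000001
000010000001
000000000001
000000000001  (fixed point — unchanged through tick 5)

000000000001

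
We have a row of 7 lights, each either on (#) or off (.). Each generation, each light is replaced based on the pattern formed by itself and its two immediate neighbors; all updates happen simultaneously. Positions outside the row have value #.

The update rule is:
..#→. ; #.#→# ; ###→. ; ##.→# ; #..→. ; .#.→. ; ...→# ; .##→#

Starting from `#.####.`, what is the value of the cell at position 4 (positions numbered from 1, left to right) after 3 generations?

###..##
..#..#.
......#
position 4 holds .

.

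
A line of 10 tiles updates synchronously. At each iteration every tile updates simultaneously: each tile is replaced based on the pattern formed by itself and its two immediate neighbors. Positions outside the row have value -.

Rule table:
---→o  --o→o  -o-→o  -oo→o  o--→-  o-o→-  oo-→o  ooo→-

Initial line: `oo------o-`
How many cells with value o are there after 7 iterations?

6

oo-oooooo-
oo-o----o-
oo-o-oooo-
oo-o-o--o-
oo-o-o-oo-
oo-o-o-oo-  (fixed point — unchanged through iteration 7)
count of o: 6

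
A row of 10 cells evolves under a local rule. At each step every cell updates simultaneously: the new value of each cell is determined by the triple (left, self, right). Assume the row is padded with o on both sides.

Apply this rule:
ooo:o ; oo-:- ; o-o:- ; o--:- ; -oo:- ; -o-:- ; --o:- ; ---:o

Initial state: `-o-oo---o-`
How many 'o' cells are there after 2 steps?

------o---
-oooo---o-
count of o: 5

5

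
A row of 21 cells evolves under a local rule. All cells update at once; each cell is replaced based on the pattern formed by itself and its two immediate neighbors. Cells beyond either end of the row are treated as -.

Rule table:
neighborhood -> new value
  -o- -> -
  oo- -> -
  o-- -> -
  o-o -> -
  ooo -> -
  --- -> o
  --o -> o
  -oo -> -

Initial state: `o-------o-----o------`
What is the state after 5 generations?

----oooooo--oooo--ooo

--oooooo--oooo--ooooo
oo-------o-----o-----
---oooooo--oooo--oooo
ooo-------o-----o----
----oooooo--oooo--ooo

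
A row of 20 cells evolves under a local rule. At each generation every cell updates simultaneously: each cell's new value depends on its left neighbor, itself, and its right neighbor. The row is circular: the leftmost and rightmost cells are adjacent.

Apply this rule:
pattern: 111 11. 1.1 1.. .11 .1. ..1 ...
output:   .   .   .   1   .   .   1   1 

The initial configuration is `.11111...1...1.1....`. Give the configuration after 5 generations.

1.....1111111...1111

1.....111.111...1111
.11111.......111....
1.....1111111...1111
.11111.......111....  (repeats generation 2; period 2)
generation 5: 1.....1111111...1111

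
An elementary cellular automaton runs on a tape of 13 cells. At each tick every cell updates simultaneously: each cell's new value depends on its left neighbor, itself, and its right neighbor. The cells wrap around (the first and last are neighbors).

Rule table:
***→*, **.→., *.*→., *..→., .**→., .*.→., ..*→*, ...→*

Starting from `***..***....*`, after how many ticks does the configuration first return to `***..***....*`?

**..*.*..***.
...*....*.*..
***..***....*

3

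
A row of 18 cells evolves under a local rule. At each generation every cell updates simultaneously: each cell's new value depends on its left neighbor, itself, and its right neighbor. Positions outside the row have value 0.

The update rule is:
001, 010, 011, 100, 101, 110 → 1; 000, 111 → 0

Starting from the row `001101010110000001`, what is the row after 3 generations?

111000000011111101

011111111111000011
110000000001100111
111000000011111101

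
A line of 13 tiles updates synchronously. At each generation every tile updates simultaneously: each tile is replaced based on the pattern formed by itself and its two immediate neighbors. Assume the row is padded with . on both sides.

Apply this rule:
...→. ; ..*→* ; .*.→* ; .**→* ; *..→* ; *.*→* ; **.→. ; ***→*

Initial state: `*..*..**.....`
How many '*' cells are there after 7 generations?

*******.*....
******.***...
*****.***.*..
****.***.***.
***.***.***.*
**.***.***.**
*.***.***.**.
count of *: 9

9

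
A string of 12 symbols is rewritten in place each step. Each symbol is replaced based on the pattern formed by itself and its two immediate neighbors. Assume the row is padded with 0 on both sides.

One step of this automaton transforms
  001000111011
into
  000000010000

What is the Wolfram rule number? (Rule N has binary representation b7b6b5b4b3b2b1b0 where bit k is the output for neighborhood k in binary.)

128

position 7: 111 → 1  (bit 7 = 1)
position 8: 110 → 0  (bit 6 = 0)
position 9: 101 → 0  (bit 5 = 0)
position 3: 100 → 0  (bit 4 = 0)
position 6: 011 → 0  (bit 3 = 0)
position 2: 010 → 0  (bit 2 = 0)
position 1: 001 → 0  (bit 1 = 0)
position 0: 000 → 0  (bit 0 = 0)
bits b7..b0 = 10000000 = 128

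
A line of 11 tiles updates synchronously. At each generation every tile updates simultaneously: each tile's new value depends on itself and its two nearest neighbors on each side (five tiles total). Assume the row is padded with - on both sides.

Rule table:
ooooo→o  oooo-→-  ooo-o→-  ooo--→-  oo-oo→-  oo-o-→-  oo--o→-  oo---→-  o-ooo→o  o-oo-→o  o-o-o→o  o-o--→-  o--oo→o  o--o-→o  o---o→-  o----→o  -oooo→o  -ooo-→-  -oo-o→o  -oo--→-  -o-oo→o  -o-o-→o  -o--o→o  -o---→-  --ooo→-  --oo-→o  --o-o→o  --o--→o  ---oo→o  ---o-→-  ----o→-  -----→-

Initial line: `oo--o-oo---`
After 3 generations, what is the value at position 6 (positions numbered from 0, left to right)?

o--oooo--o-
ooo-o---oo-
-------oo--
position 6 holds -

-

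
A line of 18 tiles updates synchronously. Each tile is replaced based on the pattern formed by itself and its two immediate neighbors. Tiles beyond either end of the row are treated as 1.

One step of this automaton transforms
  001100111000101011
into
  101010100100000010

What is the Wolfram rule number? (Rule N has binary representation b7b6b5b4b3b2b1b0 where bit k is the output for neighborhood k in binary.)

position 7: 111 → 0  (bit 7 = 0)
position 3: 110 → 0  (bit 6 = 0)
position 13: 101 → 0  (bit 5 = 0)
position 0: 100 → 1  (bit 4 = 1)
position 2: 011 → 1  (bit 3 = 1)
position 12: 010 → 0  (bit 2 = 0)
position 1: 001 → 0  (bit 1 = 0)
position 10: 000 → 0  (bit 0 = 0)
bits b7..b0 = 00011000 = 24

24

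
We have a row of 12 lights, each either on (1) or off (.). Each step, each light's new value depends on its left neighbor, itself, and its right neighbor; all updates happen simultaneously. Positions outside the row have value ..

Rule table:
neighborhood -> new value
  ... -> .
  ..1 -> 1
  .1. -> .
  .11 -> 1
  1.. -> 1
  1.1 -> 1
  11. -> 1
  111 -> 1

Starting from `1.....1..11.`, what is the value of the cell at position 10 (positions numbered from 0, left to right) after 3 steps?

1

.1...1.11111
1.1.1.111111
.1.1.1111111
position 10 holds 1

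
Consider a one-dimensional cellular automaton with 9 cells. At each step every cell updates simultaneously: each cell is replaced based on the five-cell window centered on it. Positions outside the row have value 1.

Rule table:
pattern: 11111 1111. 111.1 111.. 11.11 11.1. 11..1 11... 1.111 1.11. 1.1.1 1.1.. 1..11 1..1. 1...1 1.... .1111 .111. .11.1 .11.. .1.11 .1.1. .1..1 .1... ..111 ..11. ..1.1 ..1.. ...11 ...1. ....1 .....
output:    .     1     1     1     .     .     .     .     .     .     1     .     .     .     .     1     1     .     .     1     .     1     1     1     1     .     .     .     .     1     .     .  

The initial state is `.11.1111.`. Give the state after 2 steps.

step 1: .....111.
step 2: .1...1.1.

.1...1.1.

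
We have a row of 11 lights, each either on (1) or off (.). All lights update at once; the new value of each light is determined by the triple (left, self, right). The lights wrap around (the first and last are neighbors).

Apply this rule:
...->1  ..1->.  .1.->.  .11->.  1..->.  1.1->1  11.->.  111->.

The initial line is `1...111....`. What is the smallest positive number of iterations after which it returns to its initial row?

iteration 1: ..1.....11.
iteration 2: 1...111....

2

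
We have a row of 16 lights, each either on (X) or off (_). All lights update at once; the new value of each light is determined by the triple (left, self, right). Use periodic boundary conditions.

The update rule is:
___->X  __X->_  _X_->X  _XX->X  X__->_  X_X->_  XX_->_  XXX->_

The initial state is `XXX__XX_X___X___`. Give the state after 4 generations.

X_X__X__X_X_X_X_

X____X__X_X_X_X_
X_XX_X__X_X_X_X_
X_X__X__X_X_X_X_
X_X__X__X_X_X_X_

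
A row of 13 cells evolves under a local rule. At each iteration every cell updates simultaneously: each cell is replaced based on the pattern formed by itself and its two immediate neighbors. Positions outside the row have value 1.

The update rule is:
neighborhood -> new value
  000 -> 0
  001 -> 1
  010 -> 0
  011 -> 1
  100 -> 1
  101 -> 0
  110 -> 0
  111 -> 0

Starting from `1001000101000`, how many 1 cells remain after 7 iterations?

4

0110101000101
0100000101001
0010001000111
1101010101100
0000000001011
1000000010010
0100000101100
count of 1: 4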